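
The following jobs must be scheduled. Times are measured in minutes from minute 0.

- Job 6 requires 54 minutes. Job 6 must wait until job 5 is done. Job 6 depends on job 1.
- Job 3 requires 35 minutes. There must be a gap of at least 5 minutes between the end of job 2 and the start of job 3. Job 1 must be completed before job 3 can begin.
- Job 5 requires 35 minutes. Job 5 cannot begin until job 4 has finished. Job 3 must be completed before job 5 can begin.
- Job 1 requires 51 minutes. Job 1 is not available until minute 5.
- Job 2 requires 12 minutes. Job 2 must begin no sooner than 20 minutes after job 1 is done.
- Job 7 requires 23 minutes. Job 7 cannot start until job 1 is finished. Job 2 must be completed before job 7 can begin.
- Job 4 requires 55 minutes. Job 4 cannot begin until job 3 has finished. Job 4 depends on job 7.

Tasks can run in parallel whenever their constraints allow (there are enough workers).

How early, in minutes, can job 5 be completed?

After its own release at minute 5, job 1 can start at minute 5 and finishes at minute 56.
Job 2 cannot begin until job 1 (finishes minute 56, plus 20-minute gap → minute 76). It runs from minute 76 to 76 + 12 = minute 88.
Job 7 needs all of job 1 (finishes minute 56); job 2 (finishes minute 88). That puts its earliest start at minute 88; it finishes at 88 + 23 = minute 111.
For job 3: job 2 (finishes minute 88, plus 5-minute gap → minute 93); job 1 (finishes minute 56). Taking the maximum gives a start of minute 93, and it finishes at 93 + 35 = minute 128.
Job 4 cannot start until job 3 (finishes minute 128); job 7 (finishes minute 111). The controlling bound is minute 128, so job 4 finishes at 128 + 55 = minute 183.
Job 5 cannot start until job 4 (finishes minute 183); job 3 (finishes minute 128). The controlling bound is minute 183, so job 5 finishes at 183 + 35 = minute 218.

218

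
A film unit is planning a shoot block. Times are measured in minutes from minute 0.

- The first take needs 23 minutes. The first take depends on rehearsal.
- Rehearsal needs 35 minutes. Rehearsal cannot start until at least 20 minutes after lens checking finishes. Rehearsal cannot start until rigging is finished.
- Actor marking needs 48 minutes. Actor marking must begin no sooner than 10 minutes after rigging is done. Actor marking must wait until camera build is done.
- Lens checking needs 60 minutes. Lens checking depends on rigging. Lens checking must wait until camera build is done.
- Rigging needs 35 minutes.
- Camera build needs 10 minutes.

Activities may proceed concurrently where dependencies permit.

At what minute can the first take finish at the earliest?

173

Nothing blocks camera build, so it runs from minute 0 to minute 10.
Nothing blocks rigging, so it runs from minute 0 to minute 35.
Lens checking needs all of rigging (finishes minute 35); camera build (finishes minute 10). That puts its earliest start at minute 35; it finishes at 35 + 60 = minute 95.
Rehearsal needs all of lens checking (finishes minute 95, plus 20-minute gap → minute 115); rigging (finishes minute 35). That puts its earliest start at minute 115; it finishes at 115 + 35 = minute 150.
The first take cannot begin until rehearsal (finishes minute 150). It runs from minute 150 to 150 + 23 = minute 173.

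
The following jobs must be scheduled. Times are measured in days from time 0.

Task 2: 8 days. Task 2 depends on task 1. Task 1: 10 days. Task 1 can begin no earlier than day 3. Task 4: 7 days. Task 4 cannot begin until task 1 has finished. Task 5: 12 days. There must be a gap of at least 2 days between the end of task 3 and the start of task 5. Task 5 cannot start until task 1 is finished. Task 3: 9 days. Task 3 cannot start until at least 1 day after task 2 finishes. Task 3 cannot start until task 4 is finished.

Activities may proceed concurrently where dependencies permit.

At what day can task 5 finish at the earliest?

Task 1 cannot begin until its own release at day 3. It runs from day 3 to 3 + 10 = day 13.
Task 4 waits on task 1 (finishes day 13), so it starts at day 13 and finishes at 13 + 7 = day 20.
Task 2 cannot begin until task 1 (finishes day 13). It runs from day 13 to 13 + 8 = day 21.
For task 3: task 2 (finishes day 21, plus 1-day gap → day 22); task 4 (finishes day 20). Taking the maximum gives a start of day 22, and it finishes at 22 + 9 = day 31.
Task 5 needs all of task 3 (finishes day 31, plus 2-day gap → day 33); task 1 (finishes day 13). That puts its earliest start at day 33; it finishes at 33 + 12 = day 45.

45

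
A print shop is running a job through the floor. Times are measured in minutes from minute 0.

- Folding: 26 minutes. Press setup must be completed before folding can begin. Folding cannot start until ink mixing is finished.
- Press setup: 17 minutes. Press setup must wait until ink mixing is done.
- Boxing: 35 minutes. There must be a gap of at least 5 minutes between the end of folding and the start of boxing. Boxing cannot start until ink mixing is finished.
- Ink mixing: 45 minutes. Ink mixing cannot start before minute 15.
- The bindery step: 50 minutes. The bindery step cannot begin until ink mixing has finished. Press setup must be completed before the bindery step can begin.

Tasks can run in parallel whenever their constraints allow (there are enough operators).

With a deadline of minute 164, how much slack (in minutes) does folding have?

21

Ink mixing cannot begin until its own release at minute 15. It runs from minute 15 to 15 + 45 = minute 60.
Press setup waits on ink mixing (finishes minute 60), so it starts at minute 60 and finishes at 60 + 17 = minute 77.
Folding cannot start until press setup (finishes minute 77); ink mixing (finishes minute 60). The controlling bound is minute 77, so folding finishes at 77 + 26 = minute 103.

Working backward from the deadline:
Boxing must finish by minute 164; it takes 35 minutes, so it must start by 164 − 35 = minute 129.
Folding feeds into boxing (must start by minute 129, minus 5-minute gap → minute 124); so folding must finish by minute 124 and therefore start by minute 98.
So folding can start as early as minute 77 and as late as minute 98, giving 98 − 77 = 21 minutes of slack.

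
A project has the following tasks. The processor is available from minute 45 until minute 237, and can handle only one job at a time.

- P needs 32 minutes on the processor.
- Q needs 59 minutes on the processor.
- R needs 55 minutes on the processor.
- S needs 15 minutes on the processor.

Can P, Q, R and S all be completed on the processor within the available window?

The processor window is 237 − 45 = 192 minutes.
Running back to back, the jobs need 32 + 59 + 55 + 15 = 161 minutes on the processor.
Since 161 ≤ 192, they fit within the window.

Yes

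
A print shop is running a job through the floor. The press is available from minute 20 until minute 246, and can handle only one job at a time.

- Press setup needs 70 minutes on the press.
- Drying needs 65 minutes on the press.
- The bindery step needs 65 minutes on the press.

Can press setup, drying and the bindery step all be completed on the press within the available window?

The press window is 246 − 20 = 226 minutes.
Running back to back, the jobs need 70 + 65 + 65 = 200 minutes on the press.
Since 200 ≤ 226, they fit within the window.

Yes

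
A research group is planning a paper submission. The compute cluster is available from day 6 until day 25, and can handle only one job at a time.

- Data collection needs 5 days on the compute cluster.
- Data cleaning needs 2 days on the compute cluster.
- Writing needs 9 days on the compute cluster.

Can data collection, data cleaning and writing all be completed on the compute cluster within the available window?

Yes

The compute cluster window is 25 − 6 = 19 days.
Running back to back, the jobs need 5 + 2 + 9 = 16 days on the compute cluster.
Since 16 ≤ 19, they fit within the window.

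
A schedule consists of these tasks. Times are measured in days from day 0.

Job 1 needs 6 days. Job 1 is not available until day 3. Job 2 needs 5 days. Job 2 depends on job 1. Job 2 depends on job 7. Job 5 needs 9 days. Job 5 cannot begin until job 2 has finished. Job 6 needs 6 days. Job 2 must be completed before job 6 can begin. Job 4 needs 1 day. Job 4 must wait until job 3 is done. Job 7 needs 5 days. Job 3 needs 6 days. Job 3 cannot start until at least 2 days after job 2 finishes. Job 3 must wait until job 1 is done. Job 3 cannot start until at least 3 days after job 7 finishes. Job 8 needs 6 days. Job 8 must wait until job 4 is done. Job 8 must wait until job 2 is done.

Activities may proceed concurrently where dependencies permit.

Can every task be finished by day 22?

No

Nothing blocks job 7, so it runs from day 0 to day 5.
Job 1 waits on its own release at day 3, so it starts at day 3 and finishes at 3 + 6 = day 9.
Job 2 needs all of job 1 (finishes day 9); job 7 (finishes day 5). That puts its earliest start at day 9; it finishes at 9 + 5 = day 14.
After job 2 (finishes day 14), job 6 can start at day 14 and finishes at day 20.
Job 5 waits on job 2 (finishes day 14), so it starts at day 14 and finishes at 14 + 9 = day 23.
Job 3 cannot start until job 2 (finishes day 14, plus 2-day gap → day 16); job 1 (finishes day 9); job 7 (finishes day 5, plus 3-day gap → day 8). The controlling bound is day 16, so job 3 finishes at 16 + 6 = day 22.
Job 4 cannot begin until job 3 (finishes day 22). It runs from day 22 to 22 + 1 = day 23.
Job 8 has to wait for job 4 (finishes day 23); job 2 (finishes day 14). The latest of these is day 23, so job 8 runs day 23 to 23 + 6 = day 29.
The earliest everything can be done is day 29, which is after the deadline of 22, so it is not possible.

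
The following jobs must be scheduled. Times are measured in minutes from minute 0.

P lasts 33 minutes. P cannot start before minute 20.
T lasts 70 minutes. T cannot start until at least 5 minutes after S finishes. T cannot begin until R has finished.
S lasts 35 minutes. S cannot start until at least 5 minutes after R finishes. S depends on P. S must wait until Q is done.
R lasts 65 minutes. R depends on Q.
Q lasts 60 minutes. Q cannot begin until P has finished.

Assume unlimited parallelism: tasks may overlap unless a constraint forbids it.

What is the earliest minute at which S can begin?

183

P waits on its own release at minute 20, so it starts at minute 20 and finishes at 20 + 33 = minute 53.
Q waits on P (finishes minute 53), so it starts at minute 53 and finishes at 53 + 60 = minute 113.
R cannot begin until Q (finishes minute 113). It runs from minute 113 to 113 + 65 = minute 178.
S waits on R (finishes minute 178, plus 5-minute gap → minute 183); P (finishes minute 53); Q (finishes minute 113). The latest of these is minute 183, which is the earliest S can start.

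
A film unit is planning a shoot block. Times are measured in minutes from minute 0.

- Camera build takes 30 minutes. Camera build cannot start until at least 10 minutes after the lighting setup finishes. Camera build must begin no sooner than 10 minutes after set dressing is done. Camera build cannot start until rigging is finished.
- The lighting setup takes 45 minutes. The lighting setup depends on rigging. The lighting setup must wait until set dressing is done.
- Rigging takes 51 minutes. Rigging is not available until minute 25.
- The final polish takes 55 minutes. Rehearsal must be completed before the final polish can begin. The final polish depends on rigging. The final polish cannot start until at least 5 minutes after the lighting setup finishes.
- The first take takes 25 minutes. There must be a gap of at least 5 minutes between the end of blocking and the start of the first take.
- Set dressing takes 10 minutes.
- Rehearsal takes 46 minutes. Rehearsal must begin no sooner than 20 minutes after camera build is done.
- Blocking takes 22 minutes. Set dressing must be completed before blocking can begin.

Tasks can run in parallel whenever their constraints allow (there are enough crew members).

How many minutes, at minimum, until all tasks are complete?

282

Set dressing can start immediately at minute 0; it finishes at minute 10.
Blocking waits on set dressing (finishes minute 10), so it starts at minute 10 and finishes at 10 + 22 = minute 32.
After blocking (finishes minute 32, plus 5-minute gap → minute 37), the first take can start at minute 37 and finishes at minute 62.
Rigging waits on its own release at minute 25, so it starts at minute 25 and finishes at 25 + 51 = minute 76.
The lighting setup needs all of rigging (finishes minute 76); set dressing (finishes minute 10). That puts its earliest start at minute 76; it finishes at 76 + 45 = minute 121.
Camera build needs all of the lighting setup (finishes minute 121, plus 10-minute gap → minute 131); set dressing (finishes minute 10, plus 10-minute gap → minute 20); rigging (finishes minute 76). That puts its earliest start at minute 131; it finishes at 131 + 30 = minute 161.
Rehearsal waits on camera build (finishes minute 161, plus 20-minute gap → minute 181), so it starts at minute 181 and finishes at 181 + 46 = minute 227.
The final polish cannot start until rehearsal (finishes minute 227); rigging (finishes minute 76); the lighting setup (finishes minute 121, plus 5-minute gap → minute 126). The controlling bound is minute 227, so the final polish finishes at 227 + 55 = minute 282.
All tasks are finished once the last one completes. Finish times: Rigging at 76, Set dressing at 10, The lighting setup at 121, Camera build at 161, Blocking at 32, Rehearsal at 227, The final polish at 282, The first take at 62. The latest is minute 282.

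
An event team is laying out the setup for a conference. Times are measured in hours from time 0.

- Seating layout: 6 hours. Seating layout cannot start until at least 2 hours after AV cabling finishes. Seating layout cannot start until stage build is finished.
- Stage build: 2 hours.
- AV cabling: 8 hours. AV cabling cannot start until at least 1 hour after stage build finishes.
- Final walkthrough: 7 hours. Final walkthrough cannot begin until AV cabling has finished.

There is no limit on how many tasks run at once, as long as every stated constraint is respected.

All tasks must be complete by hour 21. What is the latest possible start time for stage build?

2

To finish by hour 21, seating layout (duration 6) must start no later than hour 15.
To finish by hour 21, final walkthrough (duration 7) must start no later than hour 14.
AV cabling must finish in time for seating layout (must start by hour 15, minus 2-hour gap → hour 13); final walkthrough (must start by hour 14). The tightest is hour 13, so AV cabling must start by 13 − 8 = hour 5.
For stage build: AV cabling (must start by hour 5, minus 1-hour gap → hour 4); seating layout (must start by hour 15). The most restrictive is hour 4; with a 2-hour duration, stage build must start by hour 2.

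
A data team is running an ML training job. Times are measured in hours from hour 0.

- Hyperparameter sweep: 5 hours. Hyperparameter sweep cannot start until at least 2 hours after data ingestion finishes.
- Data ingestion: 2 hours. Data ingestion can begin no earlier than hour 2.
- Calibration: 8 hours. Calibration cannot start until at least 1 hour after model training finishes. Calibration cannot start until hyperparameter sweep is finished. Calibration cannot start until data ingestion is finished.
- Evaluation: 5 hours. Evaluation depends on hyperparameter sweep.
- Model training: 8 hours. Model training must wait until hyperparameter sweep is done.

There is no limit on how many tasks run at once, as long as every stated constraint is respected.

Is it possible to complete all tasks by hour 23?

No

Data ingestion cannot begin until its own release at hour 2. It runs from hour 2 to 2 + 2 = hour 4.
Hyperparameter sweep waits on data ingestion (finishes hour 4, plus 2-hour gap → hour 6), so it starts at hour 6 and finishes at 6 + 5 = hour 11.
Evaluation cannot begin until hyperparameter sweep (finishes hour 11). It runs from hour 11 to 11 + 5 = hour 16.
Model training waits on hyperparameter sweep (finishes hour 11), so it starts at hour 11 and finishes at 11 + 8 = hour 19.
Calibration needs all of model training (finishes hour 19, plus 1-hour gap → hour 20); hyperparameter sweep (finishes hour 11); data ingestion (finishes hour 4). That puts its earliest start at hour 20; it finishes at 20 + 8 = hour 28.
The earliest everything can be done is hour 28, which is after the deadline of 23, so it is not possible.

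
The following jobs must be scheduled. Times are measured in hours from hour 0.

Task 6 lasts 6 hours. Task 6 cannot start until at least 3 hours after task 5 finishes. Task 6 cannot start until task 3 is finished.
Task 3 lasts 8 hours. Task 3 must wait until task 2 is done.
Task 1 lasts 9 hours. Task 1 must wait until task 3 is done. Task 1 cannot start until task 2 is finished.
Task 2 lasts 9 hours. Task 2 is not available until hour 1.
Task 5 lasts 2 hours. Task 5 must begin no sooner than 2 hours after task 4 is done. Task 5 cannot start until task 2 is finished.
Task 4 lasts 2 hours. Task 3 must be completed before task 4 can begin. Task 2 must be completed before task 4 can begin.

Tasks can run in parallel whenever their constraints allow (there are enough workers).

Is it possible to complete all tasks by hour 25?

No

Task 2 waits on its own release at hour 1, so it starts at hour 1 and finishes at 1 + 9 = hour 10.
Task 3 waits on task 2 (finishes hour 10), so it starts at hour 10 and finishes at 10 + 8 = hour 18.
Task 4 needs all of task 3 (finishes hour 18); task 2 (finishes hour 10). That puts its earliest start at hour 18; it finishes at 18 + 2 = hour 20.
Task 5 has to wait for task 4 (finishes hour 20, plus 2-hour gap → hour 22); task 2 (finishes hour 10). The latest of these is hour 22, so task 5 runs hour 22 to 22 + 2 = hour 24.
Task 6 has to wait for task 5 (finishes hour 24, plus 3-hour gap → hour 27); task 3 (finishes hour 18). The latest of these is hour 27, so task 6 runs hour 27 to 27 + 6 = hour 33.
Task 1 cannot start until task 3 (finishes hour 18); task 2 (finishes hour 10). The controlling bound is hour 18, so task 1 finishes at 18 + 9 = hour 27.
The earliest everything can be done is hour 33, which is after the deadline of 25, so it is not possible.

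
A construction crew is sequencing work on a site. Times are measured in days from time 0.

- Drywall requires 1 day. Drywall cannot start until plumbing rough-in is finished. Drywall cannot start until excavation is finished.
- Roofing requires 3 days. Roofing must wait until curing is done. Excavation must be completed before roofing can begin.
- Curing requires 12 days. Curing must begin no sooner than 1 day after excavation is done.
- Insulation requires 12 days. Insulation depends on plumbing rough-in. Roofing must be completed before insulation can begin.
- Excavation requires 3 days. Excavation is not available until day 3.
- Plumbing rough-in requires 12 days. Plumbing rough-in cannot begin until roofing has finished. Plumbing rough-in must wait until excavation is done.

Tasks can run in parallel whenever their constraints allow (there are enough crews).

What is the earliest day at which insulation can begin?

34

Excavation waits on its own release at day 3, so it starts at day 3 and finishes at 3 + 3 = day 6.
Curing waits on excavation (finishes day 6, plus 1-day gap → day 7), so it starts at day 7 and finishes at 7 + 12 = day 19.
Roofing has to wait for curing (finishes day 19); excavation (finishes day 6). The latest of these is day 19, so roofing runs day 19 to 19 + 3 = day 22.
For plumbing rough-in: roofing (finishes day 22); excavation (finishes day 6). Taking the maximum gives a start of day 22, and it finishes at 22 + 12 = day 34.
Insulation waits on plumbing rough-in (finishes day 34); roofing (finishes day 22). The latest of these is day 34, which is the earliest insulation can start.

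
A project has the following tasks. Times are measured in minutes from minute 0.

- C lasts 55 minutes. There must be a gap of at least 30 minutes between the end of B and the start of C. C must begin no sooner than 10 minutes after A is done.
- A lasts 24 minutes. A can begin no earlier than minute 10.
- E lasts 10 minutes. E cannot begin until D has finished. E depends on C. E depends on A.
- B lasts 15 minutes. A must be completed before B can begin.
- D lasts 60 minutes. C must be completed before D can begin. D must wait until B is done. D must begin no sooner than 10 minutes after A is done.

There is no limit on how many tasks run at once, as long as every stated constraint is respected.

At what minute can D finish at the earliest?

A waits on its own release at minute 10, so it starts at minute 10 and finishes at 10 + 24 = minute 34.
B waits on A (finishes minute 34), so it starts at minute 34 and finishes at 34 + 15 = minute 49.
For C: B (finishes minute 49, plus 30-minute gap → minute 79); A (finishes minute 34, plus 10-minute gap → minute 44). Taking the maximum gives a start of minute 79, and it finishes at 79 + 55 = minute 134.
For D: C (finishes minute 134); B (finishes minute 49); A (finishes minute 34, plus 10-minute gap → minute 44). Taking the maximum gives a start of minute 134, and it finishes at 134 + 60 = minute 194.

194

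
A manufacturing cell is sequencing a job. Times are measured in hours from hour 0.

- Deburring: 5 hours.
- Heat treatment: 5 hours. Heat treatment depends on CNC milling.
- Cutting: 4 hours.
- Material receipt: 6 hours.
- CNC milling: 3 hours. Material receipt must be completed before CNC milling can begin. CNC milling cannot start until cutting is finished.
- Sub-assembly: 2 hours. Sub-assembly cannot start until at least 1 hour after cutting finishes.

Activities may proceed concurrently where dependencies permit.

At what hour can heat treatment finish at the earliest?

Cutting can start immediately at hour 0; it finishes at hour 4.
Nothing blocks material receipt, so it runs from hour 0 to hour 6.
CNC milling cannot start until material receipt (finishes hour 6); cutting (finishes hour 4). The controlling bound is hour 6, so CNC milling finishes at 6 + 3 = hour 9.
Heat treatment cannot begin until CNC milling (finishes hour 9). It runs from hour 9 to 9 + 5 = hour 14.

14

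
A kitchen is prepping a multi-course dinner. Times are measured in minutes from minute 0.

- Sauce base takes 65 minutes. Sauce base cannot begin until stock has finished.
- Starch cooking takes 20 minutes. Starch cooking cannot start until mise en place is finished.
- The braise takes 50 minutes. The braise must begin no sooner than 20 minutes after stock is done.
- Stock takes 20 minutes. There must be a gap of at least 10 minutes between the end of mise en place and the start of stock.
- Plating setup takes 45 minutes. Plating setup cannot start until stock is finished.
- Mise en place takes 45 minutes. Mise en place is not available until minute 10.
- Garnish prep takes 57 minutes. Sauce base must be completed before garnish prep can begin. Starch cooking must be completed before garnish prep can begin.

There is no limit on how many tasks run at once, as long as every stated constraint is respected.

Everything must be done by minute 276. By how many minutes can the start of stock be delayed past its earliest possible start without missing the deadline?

Mise en place cannot begin until its own release at minute 10. It runs from minute 10 to 10 + 45 = minute 55.
Stock cannot begin until mise en place (finishes minute 55, plus 10-minute gap → minute 65). It runs from minute 65 to 65 + 20 = minute 85.

Working backward from the deadline:
Garnish prep must finish by minute 276; it takes 57 minutes, so it must start by 276 − 57 = minute 219.
Sauce base must finish before garnish prep (must start by minute 219). With a 65-minute duration, sauce base must start by 219 − 65 = minute 154.
Nothing follows the braise; the deadline of minute 276 is its only limit. It must start by 276 − 50 = minute 226.
Nothing follows plating setup; the deadline of minute 276 is its only limit. It must start by 276 − 45 = minute 231.
Stock has several dependents: sauce base (must start by minute 154); the braise (must start by minute 226, minus 20-minute gap → minute 206); plating setup (must start by minute 231). The earliest of those limits is minute 154, so stock must start by 154 − 20 = minute 134.
So stock can start as early as minute 65 and as late as minute 134, giving 134 − 65 = 69 minutes of slack.

69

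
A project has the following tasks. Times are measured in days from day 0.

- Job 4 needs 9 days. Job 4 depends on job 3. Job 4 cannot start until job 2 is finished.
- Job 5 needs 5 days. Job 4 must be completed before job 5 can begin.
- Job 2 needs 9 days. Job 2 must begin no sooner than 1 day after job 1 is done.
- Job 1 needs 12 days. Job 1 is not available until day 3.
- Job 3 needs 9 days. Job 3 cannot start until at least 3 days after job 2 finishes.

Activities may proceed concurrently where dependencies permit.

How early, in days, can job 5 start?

46

After its own release at day 3, job 1 can start at day 3 and finishes at day 15.
Job 2 cannot begin until job 1 (finishes day 15, plus 1-day gap → day 16). It runs from day 16 to 16 + 9 = day 25.
Job 3 waits on job 2 (finishes day 25, plus 3-day gap → day 28), so it starts at day 28 and finishes at 28 + 9 = day 37.
For job 4: job 3 (finishes day 37); job 2 (finishes day 25). Taking the maximum gives a start of day 37, and it finishes at 37 + 9 = day 46.
Job 5 waits on job 4 (finishes day 46), so the earliest it can start is day 46.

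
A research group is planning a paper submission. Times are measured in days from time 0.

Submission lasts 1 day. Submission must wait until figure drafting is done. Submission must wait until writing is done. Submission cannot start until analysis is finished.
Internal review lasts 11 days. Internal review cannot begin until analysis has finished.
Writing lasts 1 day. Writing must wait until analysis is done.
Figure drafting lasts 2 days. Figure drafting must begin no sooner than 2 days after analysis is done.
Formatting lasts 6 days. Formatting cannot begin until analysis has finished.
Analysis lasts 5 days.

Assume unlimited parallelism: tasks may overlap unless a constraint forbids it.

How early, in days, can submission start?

Analysis can start immediately at day 0; it finishes at day 5.
After analysis (finishes day 5), writing can start at day 5 and finishes at day 6.
Figure drafting waits on analysis (finishes day 5, plus 2-day gap → day 7), so it starts at day 7 and finishes at 7 + 2 = day 9.
Submission waits on figure drafting (finishes day 9); writing (finishes day 6); analysis (finishes day 5). The latest of these is day 9, which is the earliest submission can start.

9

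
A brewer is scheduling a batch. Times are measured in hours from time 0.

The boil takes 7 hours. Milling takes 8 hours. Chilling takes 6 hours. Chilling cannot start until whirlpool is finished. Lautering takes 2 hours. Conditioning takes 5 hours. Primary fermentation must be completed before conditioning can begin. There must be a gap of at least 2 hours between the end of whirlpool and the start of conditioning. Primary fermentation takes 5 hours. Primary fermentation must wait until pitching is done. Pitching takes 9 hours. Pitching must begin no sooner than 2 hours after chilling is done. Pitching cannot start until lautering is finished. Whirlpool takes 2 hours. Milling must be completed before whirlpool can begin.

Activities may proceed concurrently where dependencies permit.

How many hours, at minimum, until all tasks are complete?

37

Nothing blocks the boil, so it runs from hour 0 to hour 7.
Nothing blocks lautering, so it runs from hour 0 to hour 2.
Nothing blocks milling, so it runs from hour 0 to hour 8.
After milling (finishes hour 8), whirlpool can start at hour 8 and finishes at hour 10.
Chilling waits on whirlpool (finishes hour 10), so it starts at hour 10 and finishes at 10 + 6 = hour 16.
For pitching: chilling (finishes hour 16, plus 2-hour gap → hour 18); lautering (finishes hour 2). Taking the maximum gives a start of hour 18, and it finishes at 18 + 9 = hour 27.
Primary fermentation cannot begin until pitching (finishes hour 27). It runs from hour 27 to 27 + 5 = hour 32.
Conditioning cannot start until primary fermentation (finishes hour 32); whirlpool (finishes hour 10, plus 2-hour gap → hour 12). The controlling bound is hour 32, so conditioning finishes at 32 + 5 = hour 37.
All tasks are finished once the last one completes. Finish times: Milling at 8, Lautering at 2, The boil at 7, Whirlpool at 10, Chilling at 16, Pitching at 27, Primary fermentation at 32, Conditioning at 37. The latest is hour 37.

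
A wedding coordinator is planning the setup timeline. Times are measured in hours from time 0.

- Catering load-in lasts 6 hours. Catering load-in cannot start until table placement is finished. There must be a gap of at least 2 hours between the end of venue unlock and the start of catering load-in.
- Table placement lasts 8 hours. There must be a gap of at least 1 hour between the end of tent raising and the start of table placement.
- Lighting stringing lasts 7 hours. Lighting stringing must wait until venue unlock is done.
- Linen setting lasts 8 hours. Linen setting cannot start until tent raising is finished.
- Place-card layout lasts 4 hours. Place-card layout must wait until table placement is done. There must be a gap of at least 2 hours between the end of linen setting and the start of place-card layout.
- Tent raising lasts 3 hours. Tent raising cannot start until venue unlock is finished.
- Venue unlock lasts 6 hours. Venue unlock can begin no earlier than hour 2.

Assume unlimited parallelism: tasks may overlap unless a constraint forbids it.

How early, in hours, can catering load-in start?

Venue unlock waits on its own release at hour 2, so it starts at hour 2 and finishes at 2 + 6 = hour 8.
Tent raising waits on venue unlock (finishes hour 8), so it starts at hour 8 and finishes at 8 + 3 = hour 11.
After tent raising (finishes hour 11, plus 1-hour gap → hour 12), table placement can start at hour 12 and finishes at hour 20.
Catering load-in waits on table placement (finishes hour 20); venue unlock (finishes hour 8, plus 2-hour gap → hour 10). The latest of these is hour 20, which is the earliest catering load-in can start.

20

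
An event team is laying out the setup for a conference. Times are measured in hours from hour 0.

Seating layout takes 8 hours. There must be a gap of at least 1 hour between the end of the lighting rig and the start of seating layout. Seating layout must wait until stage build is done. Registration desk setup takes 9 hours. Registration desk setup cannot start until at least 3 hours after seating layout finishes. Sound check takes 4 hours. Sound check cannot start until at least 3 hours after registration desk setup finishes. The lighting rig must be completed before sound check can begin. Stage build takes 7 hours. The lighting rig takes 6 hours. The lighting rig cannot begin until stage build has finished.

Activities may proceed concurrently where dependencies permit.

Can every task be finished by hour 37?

Stage build can start immediately at hour 0; it finishes at hour 7.
The lighting rig waits on stage build (finishes hour 7), so it starts at hour 7 and finishes at 7 + 6 = hour 13.
Seating layout has to wait for the lighting rig (finishes hour 13, plus 1-hour gap → hour 14); stage build (finishes hour 7). The latest of these is hour 14, so seating layout runs hour 14 to 14 + 8 = hour 22.
Registration desk setup waits on seating layout (finishes hour 22, plus 3-hour gap → hour 25), so it starts at hour 25 and finishes at 25 + 9 = hour 34.
For sound check: registration desk setup (finishes hour 34, plus 3-hour gap → hour 37); the lighting rig (finishes hour 13). Taking the maximum gives a start of hour 37, and it finishes at 37 + 4 = hour 41.
The earliest everything can be done is hour 41, which is after the deadline of 37, so it is not possible.

No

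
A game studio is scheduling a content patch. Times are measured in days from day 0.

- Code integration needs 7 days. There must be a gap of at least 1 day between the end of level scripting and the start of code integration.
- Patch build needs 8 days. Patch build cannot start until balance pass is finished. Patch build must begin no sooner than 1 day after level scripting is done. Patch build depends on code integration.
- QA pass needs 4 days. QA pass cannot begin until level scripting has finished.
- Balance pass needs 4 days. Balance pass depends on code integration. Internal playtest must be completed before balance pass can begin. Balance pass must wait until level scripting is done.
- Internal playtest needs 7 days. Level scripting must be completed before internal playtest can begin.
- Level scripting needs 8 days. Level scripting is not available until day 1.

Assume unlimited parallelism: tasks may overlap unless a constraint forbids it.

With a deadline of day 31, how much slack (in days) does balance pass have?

2

Level scripting waits on its own release at day 1, so it starts at day 1 and finishes at 1 + 8 = day 9.
After level scripting (finishes day 9), internal playtest can start at day 9 and finishes at day 16.
Code integration waits on level scripting (finishes day 9, plus 1-day gap → day 10), so it starts at day 10 and finishes at 10 + 7 = day 17.
Balance pass cannot start until code integration (finishes day 17); internal playtest (finishes day 16); level scripting (finishes day 9). The controlling bound is day 17, so balance pass finishes at 17 + 4 = day 21.

Working backward from the deadline:
To finish by day 31, patch build (duration 8) must start no later than day 23.
Balance pass has to be done before patch build (must start by day 23). That means finishing by day 23, i.e. starting by 23 − 4 = day 19.
So balance pass can start as early as day 17 and as late as day 19, giving 19 − 17 = 2 days of slack.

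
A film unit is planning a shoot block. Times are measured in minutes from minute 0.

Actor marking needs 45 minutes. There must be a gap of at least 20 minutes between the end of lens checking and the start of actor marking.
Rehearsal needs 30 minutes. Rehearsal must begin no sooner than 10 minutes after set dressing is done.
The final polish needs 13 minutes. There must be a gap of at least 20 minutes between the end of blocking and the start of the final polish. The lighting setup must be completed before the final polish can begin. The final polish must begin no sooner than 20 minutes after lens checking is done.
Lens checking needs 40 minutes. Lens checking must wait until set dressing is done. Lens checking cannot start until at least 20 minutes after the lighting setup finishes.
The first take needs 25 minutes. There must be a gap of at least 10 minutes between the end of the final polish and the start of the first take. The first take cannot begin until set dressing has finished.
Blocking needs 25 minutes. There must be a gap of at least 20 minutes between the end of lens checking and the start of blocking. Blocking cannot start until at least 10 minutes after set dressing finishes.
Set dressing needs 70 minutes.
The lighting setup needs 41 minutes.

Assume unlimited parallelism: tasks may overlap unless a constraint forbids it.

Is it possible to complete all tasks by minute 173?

No

The lighting setup can start immediately at minute 0; it finishes at minute 41.
Set dressing has no prerequisites, so it starts at minute 0 and finishes at minute 70.
Rehearsal cannot begin until set dressing (finishes minute 70, plus 10-minute gap → minute 80). It runs from minute 80 to 80 + 30 = minute 110.
Lens checking has to wait for set dressing (finishes minute 70); the lighting setup (finishes minute 41, plus 20-minute gap → minute 61). The latest of these is minute 70, so lens checking runs minute 70 to 70 + 40 = minute 110.
After lens checking (finishes minute 110, plus 20-minute gap → minute 130), actor marking can start at minute 130 and finishes at minute 175.
Blocking cannot start until lens checking (finishes minute 110, plus 20-minute gap → minute 130); set dressing (finishes minute 70, plus 10-minute gap → minute 80). The controlling bound is minute 130, so blocking finishes at 130 + 25 = minute 155.
The final polish has to wait for blocking (finishes minute 155, plus 20-minute gap → minute 175); the lighting setup (finishes minute 41); lens checking (finishes minute 110, plus 20-minute gap → minute 130). The latest of these is minute 175, so the final polish runs minute 175 to 175 + 13 = minute 188.
The first take cannot start until the final polish (finishes minute 188, plus 10-minute gap → minute 198); set dressing (finishes minute 70). The controlling bound is minute 198, so the first take finishes at 198 + 25 = minute 223.
The earliest everything can be done is minute 223, which is after the deadline of 173, so it is not possible.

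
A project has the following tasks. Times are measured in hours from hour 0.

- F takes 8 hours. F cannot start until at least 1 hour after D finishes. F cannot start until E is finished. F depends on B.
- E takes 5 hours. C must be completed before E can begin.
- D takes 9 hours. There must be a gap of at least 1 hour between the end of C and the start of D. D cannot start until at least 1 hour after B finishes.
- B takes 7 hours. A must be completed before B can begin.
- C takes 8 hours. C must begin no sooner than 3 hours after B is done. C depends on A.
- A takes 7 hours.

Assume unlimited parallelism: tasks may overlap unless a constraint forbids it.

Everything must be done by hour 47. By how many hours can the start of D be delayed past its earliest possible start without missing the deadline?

3

A can start immediately at hour 0; it finishes at hour 7.
B cannot begin until A (finishes hour 7). It runs from hour 7 to 7 + 7 = hour 14.
C needs all of B (finishes hour 14, plus 3-hour gap → hour 17); A (finishes hour 7). That puts its earliest start at hour 17; it finishes at 17 + 8 = hour 25.
For D: C (finishes hour 25, plus 1-hour gap → hour 26); B (finishes hour 14, plus 1-hour gap → hour 15). Taking the maximum gives a start of hour 26, and it finishes at 26 + 9 = hour 35.

Working backward from the deadline:
F has no dependents, so it just needs to finish by hour 47. Starting by 47 − 8 = hour 39 achieves that.
D has to be done before F (must start by hour 39, minus 1-hour gap → hour 38). That means finishing by hour 38, i.e. starting by 38 − 9 = hour 29.
So D can start as early as hour 26 and as late as hour 29, giving 29 − 26 = 3 hours of slack.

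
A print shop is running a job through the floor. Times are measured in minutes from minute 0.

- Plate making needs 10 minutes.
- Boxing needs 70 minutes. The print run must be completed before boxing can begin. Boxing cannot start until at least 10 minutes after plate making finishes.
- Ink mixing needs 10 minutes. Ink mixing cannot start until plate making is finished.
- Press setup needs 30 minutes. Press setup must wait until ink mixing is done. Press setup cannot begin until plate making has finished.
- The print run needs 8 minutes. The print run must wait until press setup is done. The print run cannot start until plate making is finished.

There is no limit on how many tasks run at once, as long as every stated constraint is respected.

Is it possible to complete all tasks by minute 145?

Plate making has no prerequisites, so it starts at minute 0 and finishes at minute 10.
Ink mixing cannot begin until plate making (finishes minute 10). It runs from minute 10 to 10 + 10 = minute 20.
Press setup cannot start until ink mixing (finishes minute 20); plate making (finishes minute 10). The controlling bound is minute 20, so press setup finishes at 20 + 30 = minute 50.
The print run cannot start until press setup (finishes minute 50); plate making (finishes minute 10). The controlling bound is minute 50, so the print run finishes at 50 + 8 = minute 58.
For boxing: the print run (finishes minute 58); plate making (finishes minute 10, plus 10-minute gap → minute 20). Taking the maximum gives a start of minute 58, and it finishes at 58 + 70 = minute 128.
Every task is finished by minute 128, which is no later than the deadline of 145, so the schedule is feasible.

Yes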